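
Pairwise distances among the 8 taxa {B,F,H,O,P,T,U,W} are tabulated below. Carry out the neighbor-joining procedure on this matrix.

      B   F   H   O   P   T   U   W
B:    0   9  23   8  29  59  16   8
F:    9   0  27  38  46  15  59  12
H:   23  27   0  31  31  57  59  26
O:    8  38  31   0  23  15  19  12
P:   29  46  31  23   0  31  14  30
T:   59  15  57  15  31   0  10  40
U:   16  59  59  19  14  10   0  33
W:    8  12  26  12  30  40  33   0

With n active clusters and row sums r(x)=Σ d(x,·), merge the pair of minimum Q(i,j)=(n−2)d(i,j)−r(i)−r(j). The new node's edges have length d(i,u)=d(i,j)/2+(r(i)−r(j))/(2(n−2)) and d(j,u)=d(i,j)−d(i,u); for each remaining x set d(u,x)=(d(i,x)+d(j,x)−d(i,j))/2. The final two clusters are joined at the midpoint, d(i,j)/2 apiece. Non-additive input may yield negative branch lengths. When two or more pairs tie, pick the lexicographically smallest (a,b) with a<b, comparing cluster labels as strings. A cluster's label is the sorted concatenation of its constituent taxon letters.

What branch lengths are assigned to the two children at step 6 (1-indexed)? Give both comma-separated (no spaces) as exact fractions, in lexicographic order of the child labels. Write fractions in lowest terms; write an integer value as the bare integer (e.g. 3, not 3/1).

135/64,1177/64

iteration 1: select T,U (d=10, Q=-377); attach at lengths (77/12, 43/12); label the merged cluster TU
  updated: d(B,TU)=65/2, d(F,TU)=32, d(H,TU)=53, d(O,TU)=12, d(P,TU)=35/2, d(TU,W)=63/2
iteration 2: select P,TU (d=35/2, Q=-535/2); attach at lengths (171/20, 179/20); label the merged cluster PTU
  updated: d(B,PTU)=22, d(F,PTU)=121/4, d(H,PTU)=133/4, d(O,PTU)=35/4, d(PTU,W)=22
iteration 3: select O,PTU (d=35/4, Q=-179); attach at lengths (33/16, 107/16); label the merged cluster OPTU
  updated: d(B,OPTU)=85/8, d(F,OPTU)=119/4, d(H,OPTU)=111/4, d(OPTU,W)=101/8
iteration 4: select OPTU,W (d=101/8, Q=-203/2); attach at lengths (10, 21/8); label the merged cluster OPTUW
  updated: d(B,OPTUW)=3, d(F,OPTUW)=233/16, d(H,OPTUW)=329/16
iteration 5: select B,F (d=9, Q=-1081/16); attach at lengths (39/64, 537/64); label the merged cluster BF
  updated: d(BF,H)=41/2, d(BF,OPTUW)=137/32
iteration 6: select BF,H (d=41/2, Q=-1451/32); attach at lengths (135/64, 1177/64); label the merged cluster BFH
  updated: d(BFH,OPTUW)=139/64
iteration 7: select BFH,OPTUW (d=139/64); attach at lengths (139/128, 139/128); label the merged cluster BFHOPTUW
final tree: (((B:39/64,F:537/64):135/64,H:1177/64):139/128,((O:33/16,(P:171/20,(T:77/12,U:43/12):179/20):107/16):10,W:21/8):139/128)
total length: 5155/64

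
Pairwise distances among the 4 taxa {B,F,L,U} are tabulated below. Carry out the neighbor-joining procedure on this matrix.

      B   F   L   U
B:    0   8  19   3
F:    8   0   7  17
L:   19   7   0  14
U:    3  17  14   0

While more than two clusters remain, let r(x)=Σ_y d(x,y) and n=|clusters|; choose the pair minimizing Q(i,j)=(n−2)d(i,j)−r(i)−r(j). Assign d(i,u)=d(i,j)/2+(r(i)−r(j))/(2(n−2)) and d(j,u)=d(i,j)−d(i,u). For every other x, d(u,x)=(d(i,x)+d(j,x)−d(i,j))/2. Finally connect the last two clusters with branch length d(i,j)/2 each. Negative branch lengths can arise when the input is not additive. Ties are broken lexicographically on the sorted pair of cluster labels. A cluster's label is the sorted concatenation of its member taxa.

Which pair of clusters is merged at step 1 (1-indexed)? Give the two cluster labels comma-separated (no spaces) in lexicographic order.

B,U

step 1: merge (B,U) at d=3, Q=-58; branch lengths B→1/2, U→5/2; new cluster BU
  updated: d(BU,F)=11, d(BU,L)=15
step 2: merge (BU,F) at d=11, Q=-33; branch lengths BU→19/2, F→3/2; new cluster BFU
  updated: d(BFU,L)=11/2
step 3: merge (BFU,L) at d=11/2; branch lengths BFU→11/4, L→11/4; new cluster BFLU
final tree: (((B:1/2,U:5/2):19/2,F:3/2):11/4,L:11/4)
total length: 39/2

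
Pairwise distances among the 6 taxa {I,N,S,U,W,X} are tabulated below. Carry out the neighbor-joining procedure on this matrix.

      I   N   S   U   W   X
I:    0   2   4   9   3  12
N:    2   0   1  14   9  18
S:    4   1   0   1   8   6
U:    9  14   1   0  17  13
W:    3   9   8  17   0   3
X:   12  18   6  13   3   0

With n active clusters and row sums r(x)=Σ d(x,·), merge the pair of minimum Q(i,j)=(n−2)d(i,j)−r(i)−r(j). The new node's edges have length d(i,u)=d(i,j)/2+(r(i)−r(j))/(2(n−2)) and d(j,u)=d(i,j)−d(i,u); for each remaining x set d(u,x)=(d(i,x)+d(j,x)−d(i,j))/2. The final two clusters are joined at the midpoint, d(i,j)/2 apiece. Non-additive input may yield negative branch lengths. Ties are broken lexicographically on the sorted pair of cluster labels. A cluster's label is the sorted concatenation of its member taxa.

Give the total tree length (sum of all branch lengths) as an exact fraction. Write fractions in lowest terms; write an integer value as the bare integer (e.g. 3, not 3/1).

69/4

step 1: merge (W,X) at d=3, Q=-80; branch lengths W→0, X→3; new cluster WX
  updated: d(I,WX)=6, d(N,WX)=12, d(S,WX)=11/2, d(U,WX)=27/2
step 2: merge (S,U) at d=1, Q=-46; branch lengths S→-23/6, U→29/6; new cluster SU
  updated: d(I,SU)=6, d(N,SU)=7, d(SU,WX)=9
step 3: merge (I,N) at d=2, Q=-31; branch lengths I→-3/4, N→11/4; new cluster IN
  updated: d(IN,SU)=11/2, d(IN,WX)=8
step 4: merge (IN,SU) at d=11/2, Q=-45/2; branch lengths IN→9/4, SU→13/4; new cluster INSU
  updated: d(INSU,WX)=23/4
step 5: merge (INSU,WX) at d=23/4; branch lengths INSU→23/8, WX→23/8; new cluster INSUWX
final tree: (((I:-3/4,N:11/4):9/4,(S:-23/6,U:29/6):13/4):23/8,(W:0,X:3):23/8)
total length: 69/4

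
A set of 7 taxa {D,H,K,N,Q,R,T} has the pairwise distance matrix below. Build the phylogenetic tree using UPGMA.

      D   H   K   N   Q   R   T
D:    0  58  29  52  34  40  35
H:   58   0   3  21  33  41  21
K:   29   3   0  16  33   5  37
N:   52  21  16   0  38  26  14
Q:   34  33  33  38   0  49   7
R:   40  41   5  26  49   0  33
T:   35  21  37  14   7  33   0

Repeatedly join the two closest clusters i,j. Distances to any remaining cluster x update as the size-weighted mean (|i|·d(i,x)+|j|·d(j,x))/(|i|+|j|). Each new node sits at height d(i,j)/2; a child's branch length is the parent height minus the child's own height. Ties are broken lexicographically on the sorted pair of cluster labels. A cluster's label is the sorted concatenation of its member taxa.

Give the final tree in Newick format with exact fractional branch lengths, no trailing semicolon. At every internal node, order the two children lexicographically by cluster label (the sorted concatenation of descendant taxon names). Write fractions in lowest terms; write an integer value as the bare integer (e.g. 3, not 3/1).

step 1: merge (H,K) at d=3; branch lengths H→3/2, K→3/2; new cluster HK
  updated: d(D,HK)=87/2, d(HK,N)=37/2, d(HK,Q)=33, d(HK,R)=23, d(HK,T)=29
step 2: merge (Q,T) at d=7; branch lengths Q→7/2, T→7/2; new cluster QT
  updated: d(D,QT)=69/2, d(HK,QT)=31, d(N,QT)=26, d(QT,R)=41
step 3: merge (HK,N) at d=37/2; branch lengths HK→31/4, N→37/4; new cluster HKN
  updated: d(D,HKN)=139/3, d(HKN,QT)=88/3, d(HKN,R)=24
step 4: merge (HKN,R) at d=24; branch lengths HKN→11/4, R→12; new cluster HKNR
  updated: d(D,HKNR)=179/4, d(HKNR,QT)=129/4
step 5: merge (HKNR,QT) at d=129/4; branch lengths HKNR→33/8, QT→101/8; new cluster HKNQRT
  updated: d(D,HKNQRT)=124/3
step 6: merge (D,HKNQRT) at d=124/3; branch lengths D→62/3, HKNQRT→109/24; new cluster DHKNQRT
final tree: (D:62/3,((((H:3/2,K:3/2):31/4,N:37/4):11/4,R:12):33/8,(Q:7/2,T:7/2):101/8):109/24)
total length: 2009/24

(D:62/3,((((H:3/2,K:3/2):31/4,N:37/4):11/4,R:12):33/8,(Q:7/2,T:7/2):101/8):109/24)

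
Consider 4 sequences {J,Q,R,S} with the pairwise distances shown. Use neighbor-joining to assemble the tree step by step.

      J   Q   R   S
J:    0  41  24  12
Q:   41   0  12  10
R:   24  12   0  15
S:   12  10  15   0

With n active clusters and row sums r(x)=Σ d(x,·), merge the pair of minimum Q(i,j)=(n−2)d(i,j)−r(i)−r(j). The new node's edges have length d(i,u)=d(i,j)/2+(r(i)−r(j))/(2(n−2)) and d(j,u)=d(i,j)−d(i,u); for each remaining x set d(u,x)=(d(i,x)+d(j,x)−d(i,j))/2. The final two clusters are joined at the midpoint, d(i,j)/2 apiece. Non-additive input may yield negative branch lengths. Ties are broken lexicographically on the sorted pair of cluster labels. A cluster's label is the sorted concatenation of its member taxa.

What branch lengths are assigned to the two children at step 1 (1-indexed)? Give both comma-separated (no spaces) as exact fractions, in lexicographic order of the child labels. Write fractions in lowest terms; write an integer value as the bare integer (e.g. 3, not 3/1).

1. join J+S (d=12, Q=-90) ⇒ JS; edges |J|=16, |S|=-4
  updated: d(JS,Q)=39/2, d(JS,R)=27/2
2. join JS+Q (d=39/2, Q=-45) ⇒ JQS; edges |JS|=21/2, |Q|=9
  updated: d(JQS,R)=3
3. join JQS+R (d=3) ⇒ JQRS; edges |JQS|=3/2, |R|=3/2
final tree: (((J:16,S:-4):21/2,Q:9):3/2,R:3/2)
total length: 69/2

16,-4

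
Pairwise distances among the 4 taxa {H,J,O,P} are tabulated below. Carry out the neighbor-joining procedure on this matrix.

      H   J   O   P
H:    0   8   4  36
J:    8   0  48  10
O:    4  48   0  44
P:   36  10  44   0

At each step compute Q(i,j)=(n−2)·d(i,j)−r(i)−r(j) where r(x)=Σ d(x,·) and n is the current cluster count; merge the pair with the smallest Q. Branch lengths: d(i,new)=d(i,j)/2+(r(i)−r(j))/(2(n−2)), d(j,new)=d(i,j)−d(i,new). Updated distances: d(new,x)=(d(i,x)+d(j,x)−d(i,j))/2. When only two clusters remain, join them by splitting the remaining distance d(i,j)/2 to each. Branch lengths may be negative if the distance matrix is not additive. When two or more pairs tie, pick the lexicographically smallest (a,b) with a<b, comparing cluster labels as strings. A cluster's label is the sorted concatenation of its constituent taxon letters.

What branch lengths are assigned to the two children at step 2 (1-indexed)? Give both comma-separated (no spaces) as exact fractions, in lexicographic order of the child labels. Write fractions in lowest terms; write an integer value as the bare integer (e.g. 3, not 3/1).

27,-1

step 1: merge (H,O) at d=4, Q=-136; branch lengths H→-10, O→14; new cluster HO
  updated: d(HO,J)=26, d(HO,P)=38
step 2: merge (HO,J) at d=26, Q=-74; branch lengths HO→27, J→-1; new cluster HJO
  updated: d(HJO,P)=11
step 3: merge (HJO,P) at d=11; branch lengths HJO→11/2, P→11/2; new cluster HJOP
final tree: (((H:-10,O:14):27,J:-1):11/2,P:11/2)
total length: 41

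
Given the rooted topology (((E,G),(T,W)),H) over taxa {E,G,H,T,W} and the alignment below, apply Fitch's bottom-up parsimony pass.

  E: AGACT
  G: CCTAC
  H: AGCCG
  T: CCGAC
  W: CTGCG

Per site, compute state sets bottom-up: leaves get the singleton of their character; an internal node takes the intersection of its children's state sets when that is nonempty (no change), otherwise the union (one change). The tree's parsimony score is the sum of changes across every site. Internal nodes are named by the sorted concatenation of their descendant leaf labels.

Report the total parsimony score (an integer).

site 0, node EG: E={A} ∪ G={C} → {A,C} (+1)
site 0, node TW: T={C} ∩ W={C} → {C} (+0)
site 0, node EGTW: EG={A,C} ∩ TW={C} → {C} (+0)
site 0, node EGHTW: EGTW={C} ∪ H={A} → {A,C} (+1)
site 1, node EG: E={G} ∪ G={C} → {C,G} (+1)
site 1, node TW: T={C} ∪ W={T} → {C,T} (+1)
site 1, node EGTW: EG={C,G} ∩ TW={C,T} → {C} (+0)
site 1, node EGHTW: EGTW={C} ∪ H={G} → {C,G} (+1)
site 2, node EG: E={A} ∪ G={T} → {A,T} (+1)
site 2, node TW: T={G} ∩ W={G} → {G} (+0)
site 2, node EGTW: EG={A,T} ∪ TW={G} → {A,G,T} (+1)
site 2, node EGHTW: EGTW={A,G,T} ∪ H={C} → {A,C,G,T} (+1)
site 3, node EG: E={C} ∪ G={A} → {A,C} (+1)
site 3, node TW: T={A} ∪ W={C} → {A,C} (+1)
site 3, node EGTW: EG={A,C} ∩ TW={A,C} → {A,C} (+0)
site 3, node EGHTW: EGTW={A,C} ∩ H={C} → {C} (+0)
site 4, node EG: E={T} ∪ G={C} → {C,T} (+1)
site 4, node TW: T={C} ∪ W={G} → {C,G} (+1)
site 4, node EGTW: EG={C,T} ∩ TW={C,G} → {C} (+0)
site 4, node EGHTW: EGTW={C} ∪ H={G} → {C,G} (+1)
per-site changes: [2, 3, 3, 2, 3]; total = 13

13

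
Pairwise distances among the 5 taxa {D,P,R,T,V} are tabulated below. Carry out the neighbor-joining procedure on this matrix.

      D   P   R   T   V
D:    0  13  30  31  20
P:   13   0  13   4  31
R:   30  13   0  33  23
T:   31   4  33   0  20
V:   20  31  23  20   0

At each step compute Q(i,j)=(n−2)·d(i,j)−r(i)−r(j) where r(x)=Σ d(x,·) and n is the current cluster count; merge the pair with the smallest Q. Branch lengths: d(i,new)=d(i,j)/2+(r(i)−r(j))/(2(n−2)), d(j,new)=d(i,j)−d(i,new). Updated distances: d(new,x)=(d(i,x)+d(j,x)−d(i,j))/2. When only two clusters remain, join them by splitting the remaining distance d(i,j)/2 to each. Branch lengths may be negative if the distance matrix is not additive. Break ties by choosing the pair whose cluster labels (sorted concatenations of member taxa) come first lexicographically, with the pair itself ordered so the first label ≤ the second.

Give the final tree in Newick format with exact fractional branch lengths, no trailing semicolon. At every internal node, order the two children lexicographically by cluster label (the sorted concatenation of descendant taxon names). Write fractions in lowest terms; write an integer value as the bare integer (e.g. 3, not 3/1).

(((D:87/8,V:73/8):29/8,(P:-5/2,T:13/2):65/8):103/16,R:103/16)

1. join P+T (d=4, Q=-137) ⇒ PT; edges |P|=-5/2, |T|=13/2
  updated: d(D,PT)=20, d(PT,R)=21, d(PT,V)=47/2
2. join D+V (d=20, Q=-193/2) ⇒ DV; edges |D|=87/8, |V|=73/8
  updated: d(DV,PT)=47/4, d(DV,R)=33/2
3. join DV+PT (d=47/4, Q=-197/4) ⇒ DPTV; edges |DV|=29/8, |PT|=65/8
  updated: d(DPTV,R)=103/8
4. join DPTV+R (d=103/8) ⇒ DPRTV; edges |DPTV|=103/16, |R|=103/16
final tree: (((D:87/8,V:73/8):29/8,(P:-5/2,T:13/2):65/8):103/16,R:103/16)
total length: 389/8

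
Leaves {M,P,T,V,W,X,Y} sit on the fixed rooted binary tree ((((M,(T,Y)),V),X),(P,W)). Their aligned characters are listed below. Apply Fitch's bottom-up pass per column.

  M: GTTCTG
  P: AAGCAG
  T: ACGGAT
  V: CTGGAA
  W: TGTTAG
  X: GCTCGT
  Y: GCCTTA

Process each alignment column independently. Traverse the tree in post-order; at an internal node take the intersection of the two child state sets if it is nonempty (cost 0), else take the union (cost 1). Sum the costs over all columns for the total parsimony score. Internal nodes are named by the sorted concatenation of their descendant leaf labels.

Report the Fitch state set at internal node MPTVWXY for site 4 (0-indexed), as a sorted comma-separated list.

site 0, node TY: T={A} ∪ Y={G} → {A,G} (+1)
site 0, node MTY: M={G} ∩ TY={A,G} → {G} (+0)
site 0, node MTVY: MTY={G} ∪ V={C} → {C,G} (+1)
site 0, node MTVXY: MTVY={C,G} ∩ X={G} → {G} (+0)
site 0, node PW: P={A} ∪ W={T} → {A,T} (+1)
site 0, node MPTVWXY: MTVXY={G} ∪ PW={A,T} → {A,G,T} (+1)
site 1, node TY: T={C} ∩ Y={C} → {C} (+0)
site 1, node MTY: M={T} ∪ TY={C} → {C,T} (+1)
site 1, node MTVY: MTY={C,T} ∩ V={T} → {T} (+0)
site 1, node MTVXY: MTVY={T} ∪ X={C} → {C,T} (+1)
site 1, node PW: P={A} ∪ W={G} → {A,G} (+1)
site 1, node MPTVWXY: MTVXY={C,T} ∪ PW={A,G} → {A,C,G,T} (+1)
site 2, node TY: T={G} ∪ Y={C} → {C,G} (+1)
site 2, node MTY: M={T} ∪ TY={C,G} → {C,G,T} (+1)
site 2, node MTVY: MTY={C,G,T} ∩ V={G} → {G} (+0)
site 2, node MTVXY: MTVY={G} ∪ X={T} → {G,T} (+1)
site 2, node PW: P={G} ∪ W={T} → {G,T} (+1)
site 2, node MPTVWXY: MTVXY={G,T} ∩ PW={G,T} → {G,T} (+0)
site 3, node TY: T={G} ∪ Y={T} → {G,T} (+1)
site 3, node MTY: M={C} ∪ TY={G,T} → {C,G,T} (+1)
site 3, node MTVY: MTY={C,G,T} ∩ V={G} → {G} (+0)
site 3, node MTVXY: MTVY={G} ∪ X={C} → {C,G} (+1)
site 3, node PW: P={C} ∪ W={T} → {C,T} (+1)
site 3, node MPTVWXY: MTVXY={C,G} ∩ PW={C,T} → {C} (+0)
site 4, node TY: T={A} ∪ Y={T} → {A,T} (+1)
site 4, node MTY: M={T} ∩ TY={A,T} → {T} (+0)
site 4, node MTVY: MTY={T} ∪ V={A} → {A,T} (+1)
site 4, node MTVXY: MTVY={A,T} ∪ X={G} → {A,G,T} (+1)
site 4, node PW: P={A} ∩ W={A} → {A} (+0)
site 4, node MPTVWXY: MTVXY={A,G,T} ∩ PW={A} → {A} (+0)
site 5, node TY: T={T} ∪ Y={A} → {A,T} (+1)
site 5, node MTY: M={G} ∪ TY={A,T} → {A,G,T} (+1)
site 5, node MTVY: MTY={A,G,T} ∩ V={A} → {A} (+0)
site 5, node MTVXY: MTVY={A} ∪ X={T} → {A,T} (+1)
site 5, node PW: P={G} ∩ W={G} → {G} (+0)
site 5, node MPTVWXY: MTVXY={A,T} ∪ PW={G} → {A,G,T} (+1)
per-site changes: [4, 4, 4, 4, 3, 4]; total = 23

A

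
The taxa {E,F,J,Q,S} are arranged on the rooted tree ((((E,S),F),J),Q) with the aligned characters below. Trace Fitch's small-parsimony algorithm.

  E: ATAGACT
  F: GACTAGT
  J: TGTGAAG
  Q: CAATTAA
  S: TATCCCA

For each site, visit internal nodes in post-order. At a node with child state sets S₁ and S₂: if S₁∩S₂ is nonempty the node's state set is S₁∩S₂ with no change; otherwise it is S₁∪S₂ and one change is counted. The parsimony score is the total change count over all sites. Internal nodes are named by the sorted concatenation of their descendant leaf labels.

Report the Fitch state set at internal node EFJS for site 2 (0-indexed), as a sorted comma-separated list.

T

ES@0: {A} ∪ {T} = {A,T} (union, +1)
EFS@0: {A,T} ∪ {G} = {A,G,T} (union, +1)
EFJS@0: {A,G,T} ∩ {T} = {T} (intersection, +0)
EFJQS@0: {T} ∪ {C} = {C,T} (union, +1)
ES@1: {T} ∪ {A} = {A,T} (union, +1)
EFS@1: {A,T} ∩ {A} = {A} (intersection, +0)
EFJS@1: {A} ∪ {G} = {A,G} (union, +1)
EFJQS@1: {A,G} ∩ {A} = {A} (intersection, +0)
ES@2: {A} ∪ {T} = {A,T} (union, +1)
EFS@2: {A,T} ∪ {C} = {A,C,T} (union, +1)
EFJS@2: {A,C,T} ∩ {T} = {T} (intersection, +0)
EFJQS@2: {T} ∪ {A} = {A,T} (union, +1)
ES@3: {G} ∪ {C} = {C,G} (union, +1)
EFS@3: {C,G} ∪ {T} = {C,G,T} (union, +1)
EFJS@3: {C,G,T} ∩ {G} = {G} (intersection, +0)
EFJQS@3: {G} ∪ {T} = {G,T} (union, +1)
ES@4: {A} ∪ {C} = {A,C} (union, +1)
EFS@4: {A,C} ∩ {A} = {A} (intersection, +0)
EFJS@4: {A} ∩ {A} = {A} (intersection, +0)
EFJQS@4: {A} ∪ {T} = {A,T} (union, +1)
ES@5: {C} ∩ {C} = {C} (intersection, +0)
EFS@5: {C} ∪ {G} = {C,G} (union, +1)
EFJS@5: {C,G} ∪ {A} = {A,C,G} (union, +1)
EFJQS@5: {A,C,G} ∩ {A} = {A} (intersection, +0)
ES@6: {T} ∪ {A} = {A,T} (union, +1)
EFS@6: {A,T} ∩ {T} = {T} (intersection, +0)
EFJS@6: {T} ∪ {G} = {G,T} (union, +1)
EFJQS@6: {G,T} ∪ {A} = {A,G,T} (union, +1)
per-site changes: [3, 2, 3, 3, 2, 2, 3]; total = 18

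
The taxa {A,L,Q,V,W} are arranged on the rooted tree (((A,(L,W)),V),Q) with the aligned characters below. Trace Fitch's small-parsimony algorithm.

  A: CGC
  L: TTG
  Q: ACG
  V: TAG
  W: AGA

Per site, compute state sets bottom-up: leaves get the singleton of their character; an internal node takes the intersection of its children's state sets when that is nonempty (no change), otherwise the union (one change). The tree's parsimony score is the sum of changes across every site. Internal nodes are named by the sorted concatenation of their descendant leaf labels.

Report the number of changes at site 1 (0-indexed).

3

site 0, node LW: L={T} ∪ W={A} → {A,T} (+1)
site 0, node ALW: A={C} ∪ LW={A,T} → {A,C,T} (+1)
site 0, node ALVW: ALW={A,C,T} ∩ V={T} → {T} (+0)
site 0, node ALQVW: ALVW={T} ∪ Q={A} → {A,T} (+1)
site 1, node LW: L={T} ∪ W={G} → {G,T} (+1)
site 1, node ALW: A={G} ∩ LW={G,T} → {G} (+0)
site 1, node ALVW: ALW={G} ∪ V={A} → {A,G} (+1)
site 1, node ALQVW: ALVW={A,G} ∪ Q={C} → {A,C,G} (+1)
site 2, node LW: L={G} ∪ W={A} → {A,G} (+1)
site 2, node ALW: A={C} ∪ LW={A,G} → {A,C,G} (+1)
site 2, node ALVW: ALW={A,C,G} ∩ V={G} → {G} (+0)
site 2, node ALQVW: ALVW={G} ∩ Q={G} → {G} (+0)
per-site changes: [3, 3, 2]; total = 8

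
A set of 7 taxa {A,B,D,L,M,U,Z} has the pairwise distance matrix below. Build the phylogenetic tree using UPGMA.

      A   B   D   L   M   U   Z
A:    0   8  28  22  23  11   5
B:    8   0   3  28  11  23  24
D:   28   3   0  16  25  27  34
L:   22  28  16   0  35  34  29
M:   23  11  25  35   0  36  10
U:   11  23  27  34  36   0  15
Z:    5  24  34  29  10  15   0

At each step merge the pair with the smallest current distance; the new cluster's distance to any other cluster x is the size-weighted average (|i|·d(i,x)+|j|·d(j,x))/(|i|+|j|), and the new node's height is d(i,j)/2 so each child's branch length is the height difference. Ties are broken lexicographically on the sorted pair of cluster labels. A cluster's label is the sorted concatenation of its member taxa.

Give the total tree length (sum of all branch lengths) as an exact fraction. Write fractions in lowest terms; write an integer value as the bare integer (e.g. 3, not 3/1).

176/3

1. join B+D (d=3) ⇒ BD; edges |B|=3/2, |D|=3/2
  updated: d(A,BD)=18, d(BD,L)=22, d(BD,M)=18, d(BD,U)=25, d(BD,Z)=29
2. join A+Z (d=5) ⇒ AZ; edges |A|=5/2, |Z|=5/2
  updated: d(AZ,BD)=47/2, d(AZ,L)=51/2, d(AZ,M)=33/2, d(AZ,U)=13
3. join AZ+U (d=13) ⇒ AUZ; edges |AZ|=4, |U|=13/2
  updated: d(AUZ,BD)=24, d(AUZ,L)=85/3, d(AUZ,M)=23
4. join BD+M (d=18) ⇒ BDM; edges |BD|=15/2, |M|=9
  updated: d(AUZ,BDM)=71/3, d(BDM,L)=79/3
5. join AUZ+BDM (d=71/3) ⇒ ABDMUZ; edges |AUZ|=16/3, |BDM|=17/6
  updated: d(ABDMUZ,L)=82/3
6. join ABDMUZ+L (d=82/3) ⇒ ABDLMUZ; edges |ABDMUZ|=11/6, |L|=41/3
final tree: ((((A:5/2,Z:5/2):4,U:13/2):16/3,((B:3/2,D:3/2):15/2,M:9):17/6):11/6,L:41/3)
total length: 176/3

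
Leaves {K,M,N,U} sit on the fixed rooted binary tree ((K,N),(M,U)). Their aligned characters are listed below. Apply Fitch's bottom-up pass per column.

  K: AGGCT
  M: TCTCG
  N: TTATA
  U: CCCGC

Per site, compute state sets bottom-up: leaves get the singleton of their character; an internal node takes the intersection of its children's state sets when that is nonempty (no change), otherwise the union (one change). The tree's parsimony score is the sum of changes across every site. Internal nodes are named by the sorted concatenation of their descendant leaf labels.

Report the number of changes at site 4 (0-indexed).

[col 0] KN: children K:{A}, N:{T} ∪→ {A,T}; cost 1
[col 0] MU: children M:{T}, U:{C} ∪→ {C,T}; cost 1
[col 0] KMNU: children KN:{A,T}, MU:{C,T} ∩→ {T}; cost 0
[col 1] KN: children K:{G}, N:{T} ∪→ {G,T}; cost 1
[col 1] MU: children M:{C}, U:{C} ∩→ {C}; cost 0
[col 1] KMNU: children KN:{G,T}, MU:{C} ∪→ {C,G,T}; cost 1
[col 2] KN: children K:{G}, N:{A} ∪→ {A,G}; cost 1
[col 2] MU: children M:{T}, U:{C} ∪→ {C,T}; cost 1
[col 2] KMNU: children KN:{A,G}, MU:{C,T} ∪→ {A,C,G,T}; cost 1
[col 3] KN: children K:{C}, N:{T} ∪→ {C,T}; cost 1
[col 3] MU: children M:{C}, U:{G} ∪→ {C,G}; cost 1
[col 3] KMNU: children KN:{C,T}, MU:{C,G} ∩→ {C}; cost 0
[col 4] KN: children K:{T}, N:{A} ∪→ {A,T}; cost 1
[col 4] MU: children M:{G}, U:{C} ∪→ {C,G}; cost 1
[col 4] KMNU: children KN:{A,T}, MU:{C,G} ∪→ {A,C,G,T}; cost 1
per-site changes: [2, 2, 3, 2, 3]; total = 12

3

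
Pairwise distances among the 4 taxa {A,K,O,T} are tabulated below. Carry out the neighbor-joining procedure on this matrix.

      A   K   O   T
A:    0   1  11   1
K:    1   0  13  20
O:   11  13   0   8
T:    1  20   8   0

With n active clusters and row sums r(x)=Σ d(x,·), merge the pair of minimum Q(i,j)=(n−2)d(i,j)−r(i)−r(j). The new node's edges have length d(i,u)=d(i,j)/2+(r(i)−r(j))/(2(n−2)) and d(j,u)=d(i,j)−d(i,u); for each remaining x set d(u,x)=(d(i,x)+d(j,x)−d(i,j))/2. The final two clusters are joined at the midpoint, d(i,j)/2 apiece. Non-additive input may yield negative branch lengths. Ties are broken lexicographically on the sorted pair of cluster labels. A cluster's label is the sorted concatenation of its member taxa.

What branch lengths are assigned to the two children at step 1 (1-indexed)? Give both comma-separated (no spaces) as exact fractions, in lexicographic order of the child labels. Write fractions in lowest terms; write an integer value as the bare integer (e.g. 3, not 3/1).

step 1: merge (A,K) at d=1, Q=-45; branch lengths A→-19/4, K→23/4; new cluster AK
  updated: d(AK,O)=23/2, d(AK,T)=10
step 2: merge (AK,O) at d=23/2, Q=-59/2; branch lengths AK→27/4, O→19/4; new cluster AKO
  updated: d(AKO,T)=13/4
step 3: merge (AKO,T) at d=13/4; branch lengths AKO→13/8, T→13/8; new cluster AKOT
final tree: (((A:-19/4,K:23/4):27/4,O:19/4):13/8,T:13/8)
total length: 63/4

-19/4,23/4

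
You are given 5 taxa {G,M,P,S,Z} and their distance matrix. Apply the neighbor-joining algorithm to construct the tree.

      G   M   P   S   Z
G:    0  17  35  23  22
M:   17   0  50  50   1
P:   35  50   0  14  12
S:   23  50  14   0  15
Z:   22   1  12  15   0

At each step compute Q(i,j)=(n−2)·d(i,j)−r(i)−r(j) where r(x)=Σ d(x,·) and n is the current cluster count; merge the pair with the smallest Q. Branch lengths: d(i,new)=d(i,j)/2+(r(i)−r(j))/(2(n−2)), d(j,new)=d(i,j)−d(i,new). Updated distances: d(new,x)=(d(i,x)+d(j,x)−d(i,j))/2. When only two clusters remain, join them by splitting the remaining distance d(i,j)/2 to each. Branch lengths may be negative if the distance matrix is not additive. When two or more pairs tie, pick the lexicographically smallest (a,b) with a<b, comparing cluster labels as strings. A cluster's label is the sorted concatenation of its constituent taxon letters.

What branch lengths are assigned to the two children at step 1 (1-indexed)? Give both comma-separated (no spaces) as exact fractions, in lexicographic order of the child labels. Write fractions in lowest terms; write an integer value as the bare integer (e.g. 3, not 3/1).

step 1: merge (P,S) at d=14, Q=-171; branch lengths P→17/2, S→11/2; new cluster PS
  updated: d(G,PS)=22, d(M,PS)=43, d(PS,Z)=13/2
step 2: merge (G,PS) at d=22, Q=-177/2; branch lengths G→67/8, PS→109/8; new cluster GPS
  updated: d(GPS,M)=19, d(GPS,Z)=13/4
step 3: merge (GPS,M) at d=19, Q=-93/4; branch lengths GPS→85/8, M→67/8; new cluster GMPS
  updated: d(GMPS,Z)=-59/8
step 4: merge (GMPS,Z) at d=-59/8; branch lengths GMPS→-59/16, Z→-59/16; new cluster GMPSZ
final tree: (((G:67/8,(P:17/2,S:11/2):109/8):85/8,M:67/8):-59/16,Z:-59/16)
total length: 381/8

17/2,11/2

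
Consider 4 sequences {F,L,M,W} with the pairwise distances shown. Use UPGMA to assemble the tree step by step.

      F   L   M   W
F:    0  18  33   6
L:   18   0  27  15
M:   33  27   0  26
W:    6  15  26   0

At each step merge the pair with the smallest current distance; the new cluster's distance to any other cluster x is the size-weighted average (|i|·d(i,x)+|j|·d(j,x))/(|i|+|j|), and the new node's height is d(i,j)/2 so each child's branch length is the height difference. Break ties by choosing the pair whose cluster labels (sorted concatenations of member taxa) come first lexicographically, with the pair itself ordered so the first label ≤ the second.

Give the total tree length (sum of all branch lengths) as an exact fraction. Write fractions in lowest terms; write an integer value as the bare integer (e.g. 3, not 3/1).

step 1: merge (F,W) at d=6; branch lengths F→3, W→3; new cluster FW
  updated: d(FW,L)=33/2, d(FW,M)=59/2
step 2: merge (FW,L) at d=33/2; branch lengths FW→21/4, L→33/4; new cluster FLW
  updated: d(FLW,M)=86/3
step 3: merge (FLW,M) at d=86/3; branch lengths FLW→73/12, M→43/3; new cluster FLMW
final tree: (((F:3,W:3):21/4,L:33/4):73/12,M:43/3)
total length: 479/12

479/12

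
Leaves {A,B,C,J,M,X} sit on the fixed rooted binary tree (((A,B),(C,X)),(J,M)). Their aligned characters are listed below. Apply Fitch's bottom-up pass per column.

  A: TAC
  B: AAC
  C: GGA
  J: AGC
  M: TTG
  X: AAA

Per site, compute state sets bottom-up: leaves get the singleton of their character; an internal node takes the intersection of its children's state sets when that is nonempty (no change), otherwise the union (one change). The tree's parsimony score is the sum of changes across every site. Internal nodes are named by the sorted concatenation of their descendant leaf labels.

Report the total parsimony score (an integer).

site 0, node AB: A={T} ∪ B={A} → {A,T} (+1)
site 0, node CX: C={G} ∪ X={A} → {A,G} (+1)
site 0, node ABCX: AB={A,T} ∩ CX={A,G} → {A} (+0)
site 0, node JM: J={A} ∪ M={T} → {A,T} (+1)
site 0, node ABCJMX: ABCX={A} ∩ JM={A,T} → {A} (+0)
site 1, node AB: A={A} ∩ B={A} → {A} (+0)
site 1, node CX: C={G} ∪ X={A} → {A,G} (+1)
site 1, node ABCX: AB={A} ∩ CX={A,G} → {A} (+0)
site 1, node JM: J={G} ∪ M={T} → {G,T} (+1)
site 1, node ABCJMX: ABCX={A} ∪ JM={G,T} → {A,G,T} (+1)
site 2, node AB: A={C} ∩ B={C} → {C} (+0)
site 2, node CX: C={A} ∩ X={A} → {A} (+0)
site 2, node ABCX: AB={C} ∪ CX={A} → {A,C} (+1)
site 2, node JM: J={C} ∪ M={G} → {C,G} (+1)
site 2, node ABCJMX: ABCX={A,C} ∩ JM={C,G} → {C} (+0)
per-site changes: [3, 3, 2]; total = 8

8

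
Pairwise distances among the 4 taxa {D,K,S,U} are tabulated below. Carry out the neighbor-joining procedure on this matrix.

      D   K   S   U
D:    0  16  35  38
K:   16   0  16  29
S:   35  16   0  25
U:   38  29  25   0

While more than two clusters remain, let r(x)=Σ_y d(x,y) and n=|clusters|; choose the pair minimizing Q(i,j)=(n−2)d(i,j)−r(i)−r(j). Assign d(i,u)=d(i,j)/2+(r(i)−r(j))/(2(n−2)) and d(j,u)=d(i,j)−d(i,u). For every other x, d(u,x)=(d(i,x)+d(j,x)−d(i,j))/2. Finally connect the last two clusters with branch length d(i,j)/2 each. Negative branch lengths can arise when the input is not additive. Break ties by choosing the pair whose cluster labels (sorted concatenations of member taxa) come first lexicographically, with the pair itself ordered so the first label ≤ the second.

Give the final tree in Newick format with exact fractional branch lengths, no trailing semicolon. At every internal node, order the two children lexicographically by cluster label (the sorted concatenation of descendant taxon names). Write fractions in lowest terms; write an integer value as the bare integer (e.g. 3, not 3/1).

iteration 1: select D,K (d=16, Q=-118); attach at lengths (15, 1); label the merged cluster DK
  updated: d(DK,S)=35/2, d(DK,U)=51/2
iteration 2: select DK,S (d=35/2, Q=-68); attach at lengths (9, 17/2); label the merged cluster DKS
  updated: d(DKS,U)=33/2
iteration 3: select DKS,U (d=33/2); attach at lengths (33/4, 33/4); label the merged cluster DKSU
final tree: (((D:15,K:1):9,S:17/2):33/4,U:33/4)
total length: 50

(((D:15,K:1):9,S:17/2):33/4,U:33/4)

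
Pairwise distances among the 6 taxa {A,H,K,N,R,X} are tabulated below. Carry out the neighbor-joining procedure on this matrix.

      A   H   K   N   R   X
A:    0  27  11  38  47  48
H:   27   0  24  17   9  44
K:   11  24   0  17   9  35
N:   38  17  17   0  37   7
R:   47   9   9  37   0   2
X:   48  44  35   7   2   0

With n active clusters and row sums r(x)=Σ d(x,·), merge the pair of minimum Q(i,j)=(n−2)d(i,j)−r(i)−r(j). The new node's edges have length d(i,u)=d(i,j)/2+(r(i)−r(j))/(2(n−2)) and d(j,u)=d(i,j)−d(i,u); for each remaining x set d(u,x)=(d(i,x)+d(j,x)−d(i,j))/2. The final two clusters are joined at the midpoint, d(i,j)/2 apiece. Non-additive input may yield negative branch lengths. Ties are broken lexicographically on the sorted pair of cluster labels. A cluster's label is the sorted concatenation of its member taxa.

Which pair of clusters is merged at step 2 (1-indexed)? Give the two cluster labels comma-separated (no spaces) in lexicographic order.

A,K

step 1: merge (R,X) at d=2, Q=-232; branch lengths R→-3, X→5; new cluster RX
  updated: d(A,RX)=93/2, d(H,RX)=51/2, d(K,RX)=21, d(N,RX)=21
step 2: merge (A,K) at d=11, Q=-325/2; branch lengths A→55/4, K→-11/4; new cluster AK
  updated: d(AK,H)=20, d(AK,N)=22, d(AK,RX)=113/4
step 3: merge (AK,H) at d=20, Q=-371/4; branch lengths AK→191/16, H→129/16; new cluster AHK
  updated: d(AHK,N)=19/2, d(AHK,RX)=135/8
step 4: merge (AHK,N) at d=19/2, Q=-379/8; branch lengths AHK→43/16, N→109/16; new cluster AHKN
  updated: d(AHKN,RX)=227/16
step 5: merge (AHKN,RX) at d=227/16; branch lengths AHKN→227/32, RX→227/32; new cluster AHKNRX
final tree: ((((A:55/4,K:-11/4):191/16,H:129/16):43/16,N:109/16):227/32,(R:-3,X:5):227/32)
total length: 907/16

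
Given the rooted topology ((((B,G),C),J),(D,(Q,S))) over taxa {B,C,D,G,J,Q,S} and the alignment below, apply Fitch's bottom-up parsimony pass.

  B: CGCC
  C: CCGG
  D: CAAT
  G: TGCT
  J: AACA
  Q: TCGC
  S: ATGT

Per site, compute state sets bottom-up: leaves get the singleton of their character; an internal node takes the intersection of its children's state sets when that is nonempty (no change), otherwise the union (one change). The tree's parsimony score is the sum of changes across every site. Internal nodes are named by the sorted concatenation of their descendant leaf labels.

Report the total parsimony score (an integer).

15

[col 0] BG: children B:{C}, G:{T} ∪→ {C,T}; cost 1
[col 0] BCG: children BG:{C,T}, C:{C} ∩→ {C}; cost 0
[col 0] BCGJ: children BCG:{C}, J:{A} ∪→ {A,C}; cost 1
[col 0] QS: children Q:{T}, S:{A} ∪→ {A,T}; cost 1
[col 0] DQS: children D:{C}, QS:{A,T} ∪→ {A,C,T}; cost 1
[col 0] BCDGJQS: children BCGJ:{A,C}, DQS:{A,C,T} ∩→ {A,C}; cost 0
[col 1] BG: children B:{G}, G:{G} ∩→ {G}; cost 0
[col 1] BCG: children BG:{G}, C:{C} ∪→ {C,G}; cost 1
[col 1] BCGJ: children BCG:{C,G}, J:{A} ∪→ {A,C,G}; cost 1
[col 1] QS: children Q:{C}, S:{T} ∪→ {C,T}; cost 1
[col 1] DQS: children D:{A}, QS:{C,T} ∪→ {A,C,T}; cost 1
[col 1] BCDGJQS: children BCGJ:{A,C,G}, DQS:{A,C,T} ∩→ {A,C}; cost 0
[col 2] BG: children B:{C}, G:{C} ∩→ {C}; cost 0
[col 2] BCG: children BG:{C}, C:{G} ∪→ {C,G}; cost 1
[col 2] BCGJ: children BCG:{C,G}, J:{C} ∩→ {C}; cost 0
[col 2] QS: children Q:{G}, S:{G} ∩→ {G}; cost 0
[col 2] DQS: children D:{A}, QS:{G} ∪→ {A,G}; cost 1
[col 2] BCDGJQS: children BCGJ:{C}, DQS:{A,G} ∪→ {A,C,G}; cost 1
[col 3] BG: children B:{C}, G:{T} ∪→ {C,T}; cost 1
[col 3] BCG: children BG:{C,T}, C:{G} ∪→ {C,G,T}; cost 1
[col 3] BCGJ: children BCG:{C,G,T}, J:{A} ∪→ {A,C,G,T}; cost 1
[col 3] QS: children Q:{C}, S:{T} ∪→ {C,T}; cost 1
[col 3] DQS: children D:{T}, QS:{C,T} ∩→ {T}; cost 0
[col 3] BCDGJQS: children BCGJ:{A,C,G,T}, DQS:{T} ∩→ {T}; cost 0
per-site changes: [4, 4, 3, 4]; total = 15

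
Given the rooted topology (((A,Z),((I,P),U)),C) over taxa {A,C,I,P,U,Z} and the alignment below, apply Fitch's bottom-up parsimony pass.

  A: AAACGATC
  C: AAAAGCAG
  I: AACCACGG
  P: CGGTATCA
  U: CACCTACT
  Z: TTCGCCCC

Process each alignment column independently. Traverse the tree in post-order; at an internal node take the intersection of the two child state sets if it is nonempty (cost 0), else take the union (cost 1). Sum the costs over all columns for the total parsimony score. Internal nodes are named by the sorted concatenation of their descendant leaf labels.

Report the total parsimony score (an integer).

23

site 0, node AZ: A={A} ∪ Z={T} → {A,T} (+1)
site 0, node IP: I={A} ∪ P={C} → {A,C} (+1)
site 0, node IPU: IP={A,C} ∩ U={C} → {C} (+0)
site 0, node AIPUZ: AZ={A,T} ∪ IPU={C} → {A,C,T} (+1)
site 0, node ACIPUZ: AIPUZ={A,C,T} ∩ C={A} → {A} (+0)
site 1, node AZ: A={A} ∪ Z={T} → {A,T} (+1)
site 1, node IP: I={A} ∪ P={G} → {A,G} (+1)
site 1, node IPU: IP={A,G} ∩ U={A} → {A} (+0)
site 1, node AIPUZ: AZ={A,T} ∩ IPU={A} → {A} (+0)
site 1, node ACIPUZ: AIPUZ={A} ∩ C={A} → {A} (+0)
site 2, node AZ: A={A} ∪ Z={C} → {A,C} (+1)
site 2, node IP: I={C} ∪ P={G} → {C,G} (+1)
site 2, node IPU: IP={C,G} ∩ U={C} → {C} (+0)
site 2, node AIPUZ: AZ={A,C} ∩ IPU={C} → {C} (+0)
site 2, node ACIPUZ: AIPUZ={C} ∪ C={A} → {A,C} (+1)
site 3, node AZ: A={C} ∪ Z={G} → {C,G} (+1)
site 3, node IP: I={C} ∪ P={T} → {C,T} (+1)
site 3, node IPU: IP={C,T} ∩ U={C} → {C} (+0)
site 3, node AIPUZ: AZ={C,G} ∩ IPU={C} → {C} (+0)
site 3, node ACIPUZ: AIPUZ={C} ∪ C={A} → {A,C} (+1)
site 4, node AZ: A={G} ∪ Z={C} → {C,G} (+1)
site 4, node IP: I={A} ∩ P={A} → {A} (+0)
site 4, node IPU: IP={A} ∪ U={T} → {A,T} (+1)
site 4, node AIPUZ: AZ={C,G} ∪ IPU={A,T} → {A,C,G,T} (+1)
site 4, node ACIPUZ: AIPUZ={A,C,G,T} ∩ C={G} → {G} (+0)
site 5, node AZ: A={A} ∪ Z={C} → {A,C} (+1)
site 5, node IP: I={C} ∪ P={T} → {C,T} (+1)
site 5, node IPU: IP={C,T} ∪ U={A} → {A,C,T} (+1)
site 5, node AIPUZ: AZ={A,C} ∩ IPU={A,C,T} → {A,C} (+0)
site 5, node ACIPUZ: AIPUZ={A,C} ∩ C={C} → {C} (+0)
site 6, node AZ: A={T} ∪ Z={C} → {C,T} (+1)
site 6, node IP: I={G} ∪ P={C} → {C,G} (+1)
site 6, node IPU: IP={C,G} ∩ U={C} → {C} (+0)
site 6, node AIPUZ: AZ={C,T} ∩ IPU={C} → {C} (+0)
site 6, node ACIPUZ: AIPUZ={C} ∪ C={A} → {A,C} (+1)
site 7, node AZ: A={C} ∩ Z={C} → {C} (+0)
site 7, node IP: I={G} ∪ P={A} → {A,G} (+1)
site 7, node IPU: IP={A,G} ∪ U={T} → {A,G,T} (+1)
site 7, node AIPUZ: AZ={C} ∪ IPU={A,G,T} → {A,C,G,T} (+1)
site 7, node ACIPUZ: AIPUZ={A,C,G,T} ∩ C={G} → {G} (+0)
per-site changes: [3, 2, 3, 3, 3, 3, 3, 3]; total = 23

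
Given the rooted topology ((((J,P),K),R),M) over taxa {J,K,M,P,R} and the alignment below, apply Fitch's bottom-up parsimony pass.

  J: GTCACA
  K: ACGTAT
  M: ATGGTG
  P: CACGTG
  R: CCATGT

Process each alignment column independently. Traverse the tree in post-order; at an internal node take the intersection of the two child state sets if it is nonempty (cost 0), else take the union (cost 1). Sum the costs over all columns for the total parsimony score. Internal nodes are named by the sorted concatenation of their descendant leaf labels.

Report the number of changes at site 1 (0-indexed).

[col 0] JP: children J:{G}, P:{C} ∪→ {C,G}; cost 1
[col 0] JKP: children JP:{C,G}, K:{A} ∪→ {A,C,G}; cost 1
[col 0] JKPR: children JKP:{A,C,G}, R:{C} ∩→ {C}; cost 0
[col 0] JKMPR: children JKPR:{C}, M:{A} ∪→ {A,C}; cost 1
[col 1] JP: children J:{T}, P:{A} ∪→ {A,T}; cost 1
[col 1] JKP: children JP:{A,T}, K:{C} ∪→ {A,C,T}; cost 1
[col 1] JKPR: children JKP:{A,C,T}, R:{C} ∩→ {C}; cost 0
[col 1] JKMPR: children JKPR:{C}, M:{T} ∪→ {C,T}; cost 1
[col 2] JP: children J:{C}, P:{C} ∩→ {C}; cost 0
[col 2] JKP: children JP:{C}, K:{G} ∪→ {C,G}; cost 1
[col 2] JKPR: children JKP:{C,G}, R:{A} ∪→ {A,C,G}; cost 1
[col 2] JKMPR: children JKPR:{A,C,G}, M:{G} ∩→ {G}; cost 0
[col 3] JP: children J:{A}, P:{G} ∪→ {A,G}; cost 1
[col 3] JKP: children JP:{A,G}, K:{T} ∪→ {A,G,T}; cost 1
[col 3] JKPR: children JKP:{A,G,T}, R:{T} ∩→ {T}; cost 0
[col 3] JKMPR: children JKPR:{T}, M:{G} ∪→ {G,T}; cost 1
[col 4] JP: children J:{C}, P:{T} ∪→ {C,T}; cost 1
[col 4] JKP: children JP:{C,T}, K:{A} ∪→ {A,C,T}; cost 1
[col 4] JKPR: children JKP:{A,C,T}, R:{G} ∪→ {A,C,G,T}; cost 1
[col 4] JKMPR: children JKPR:{A,C,G,T}, M:{T} ∩→ {T}; cost 0
[col 5] JP: children J:{A}, P:{G} ∪→ {A,G}; cost 1
[col 5] JKP: children JP:{A,G}, K:{T} ∪→ {A,G,T}; cost 1
[col 5] JKPR: children JKP:{A,G,T}, R:{T} ∩→ {T}; cost 0
[col 5] JKMPR: children JKPR:{T}, M:{G} ∪→ {G,T}; cost 1
per-site changes: [3, 3, 2, 3, 3, 3]; total = 17

3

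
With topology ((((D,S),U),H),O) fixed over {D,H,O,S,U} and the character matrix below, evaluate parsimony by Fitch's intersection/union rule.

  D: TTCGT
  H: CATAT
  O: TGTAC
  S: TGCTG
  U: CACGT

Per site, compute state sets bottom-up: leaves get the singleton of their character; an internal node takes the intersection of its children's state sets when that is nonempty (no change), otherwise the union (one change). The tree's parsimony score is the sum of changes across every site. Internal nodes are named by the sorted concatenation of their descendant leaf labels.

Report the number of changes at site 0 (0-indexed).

2

[col 0] DS: children D:{T}, S:{T} ∩→ {T}; cost 0
[col 0] DSU: children DS:{T}, U:{C} ∪→ {C,T}; cost 1
[col 0] DHSU: children DSU:{C,T}, H:{C} ∩→ {C}; cost 0
[col 0] DHOSU: children DHSU:{C}, O:{T} ∪→ {C,T}; cost 1
[col 1] DS: children D:{T}, S:{G} ∪→ {G,T}; cost 1
[col 1] DSU: children DS:{G,T}, U:{A} ∪→ {A,G,T}; cost 1
[col 1] DHSU: children DSU:{A,G,T}, H:{A} ∩→ {A}; cost 0
[col 1] DHOSU: children DHSU:{A}, O:{G} ∪→ {A,G}; cost 1
[col 2] DS: children D:{C}, S:{C} ∩→ {C}; cost 0
[col 2] DSU: children DS:{C}, U:{C} ∩→ {C}; cost 0
[col 2] DHSU: children DSU:{C}, H:{T} ∪→ {C,T}; cost 1
[col 2] DHOSU: children DHSU:{C,T}, O:{T} ∩→ {T}; cost 0
[col 3] DS: children D:{G}, S:{T} ∪→ {G,T}; cost 1
[col 3] DSU: children DS:{G,T}, U:{G} ∩→ {G}; cost 0
[col 3] DHSU: children DSU:{G}, H:{A} ∪→ {A,G}; cost 1
[col 3] DHOSU: children DHSU:{A,G}, O:{A} ∩→ {A}; cost 0
[col 4] DS: children D:{T}, S:{G} ∪→ {G,T}; cost 1
[col 4] DSU: children DS:{G,T}, U:{T} ∩→ {T}; cost 0
[col 4] DHSU: children DSU:{T}, H:{T} ∩→ {T}; cost 0
[col 4] DHOSU: children DHSU:{T}, O:{C} ∪→ {C,T}; cost 1
per-site changes: [2, 3, 1, 2, 2]; total = 10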